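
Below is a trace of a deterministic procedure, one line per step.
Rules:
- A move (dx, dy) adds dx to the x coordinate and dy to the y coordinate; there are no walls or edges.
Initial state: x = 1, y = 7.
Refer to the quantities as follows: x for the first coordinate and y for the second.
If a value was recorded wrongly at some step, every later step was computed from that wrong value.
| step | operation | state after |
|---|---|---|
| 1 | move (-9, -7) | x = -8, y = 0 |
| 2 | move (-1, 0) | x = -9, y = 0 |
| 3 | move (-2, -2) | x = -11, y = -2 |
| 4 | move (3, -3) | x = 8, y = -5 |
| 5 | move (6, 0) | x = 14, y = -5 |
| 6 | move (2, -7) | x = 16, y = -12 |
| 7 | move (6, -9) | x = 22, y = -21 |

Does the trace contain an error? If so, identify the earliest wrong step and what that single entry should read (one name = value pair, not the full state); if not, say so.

Recomputing the run from the initial state:
step 1: x = -8, y = 0
step 2: x = -9, y = 0
step 3: x = -11, y = -2
step 4: x = -8, y = -5
step 5: x = -2, y = -5
step 6: x = 0, y = -12
step 7: x = 6, y = -21
The first disagreement with the trace is at step 4, where the value should be x = -8.

step 4, x = -8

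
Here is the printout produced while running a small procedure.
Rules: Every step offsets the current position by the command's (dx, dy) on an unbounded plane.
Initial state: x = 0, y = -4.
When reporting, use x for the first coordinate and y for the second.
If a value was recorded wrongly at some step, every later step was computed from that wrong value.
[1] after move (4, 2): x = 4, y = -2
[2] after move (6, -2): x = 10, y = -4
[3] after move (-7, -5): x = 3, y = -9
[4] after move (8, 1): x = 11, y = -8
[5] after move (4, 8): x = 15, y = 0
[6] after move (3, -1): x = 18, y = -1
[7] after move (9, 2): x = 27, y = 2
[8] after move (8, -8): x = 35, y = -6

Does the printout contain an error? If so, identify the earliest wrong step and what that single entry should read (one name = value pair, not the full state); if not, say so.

Recomputing the run from the initial state:
step 1: x = 4, y = -2
step 2: x = 10, y = -4
step 3: x = 3, y = -9
step 4: x = 11, y = -8
step 5: x = 15, y = 0
step 6: x = 18, y = -1
step 7: x = 27, y = 1
step 8: x = 35, y = -7
The first disagreement with the printout is at step 7, where the value should be y = 1.

step 7, y = 1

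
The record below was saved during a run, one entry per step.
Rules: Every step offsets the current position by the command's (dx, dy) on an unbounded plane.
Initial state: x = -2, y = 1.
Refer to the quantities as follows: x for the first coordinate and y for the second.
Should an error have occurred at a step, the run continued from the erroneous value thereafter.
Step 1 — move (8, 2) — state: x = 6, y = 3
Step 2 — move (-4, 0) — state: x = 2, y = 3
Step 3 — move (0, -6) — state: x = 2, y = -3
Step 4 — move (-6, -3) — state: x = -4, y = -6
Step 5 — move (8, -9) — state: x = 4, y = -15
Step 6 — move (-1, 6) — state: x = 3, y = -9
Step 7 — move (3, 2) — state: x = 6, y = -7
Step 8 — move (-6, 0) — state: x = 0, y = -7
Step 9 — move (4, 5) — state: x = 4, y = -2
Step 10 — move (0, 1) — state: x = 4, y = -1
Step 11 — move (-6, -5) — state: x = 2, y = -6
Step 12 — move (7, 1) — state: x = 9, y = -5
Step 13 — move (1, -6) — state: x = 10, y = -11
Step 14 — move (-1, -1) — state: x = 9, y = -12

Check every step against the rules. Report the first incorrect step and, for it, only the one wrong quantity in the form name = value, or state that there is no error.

Recomputing the run from the initial state:
step 1: x = 6, y = 3
step 2: x = 2, y = 3
step 3: x = 2, y = -3
step 4: x = -4, y = -6
step 5: x = 4, y = -15
step 6: x = 3, y = -9
step 7: x = 6, y = -7
step 8: x = 0, y = -7
step 9: x = 4, y = -2
step 10: x = 4, y = -1
step 11: x = -2, y = -6
step 12: x = 5, y = -5
step 13: x = 6, y = -11
step 14: x = 5, y = -12
The first disagreement with the record is at step 11, where the value should be x = -2.

step 11, x = -2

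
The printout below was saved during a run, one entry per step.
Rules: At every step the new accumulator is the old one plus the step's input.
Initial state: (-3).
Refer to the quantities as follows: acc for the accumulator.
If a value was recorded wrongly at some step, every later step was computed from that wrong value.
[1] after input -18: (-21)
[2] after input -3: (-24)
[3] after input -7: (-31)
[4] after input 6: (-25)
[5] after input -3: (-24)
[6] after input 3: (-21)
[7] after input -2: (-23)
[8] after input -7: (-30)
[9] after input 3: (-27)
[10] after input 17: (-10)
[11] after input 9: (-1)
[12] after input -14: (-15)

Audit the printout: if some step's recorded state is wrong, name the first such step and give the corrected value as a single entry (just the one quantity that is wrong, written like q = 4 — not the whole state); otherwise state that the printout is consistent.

Recomputing the run from the initial state:
step 1: acc = -21
step 2: acc = -24
step 3: acc = -31
step 4: acc = -25
step 5: acc = -28
step 6: acc = -25
step 7: acc = -27
step 8: acc = -34
step 9: acc = -31
step 10: acc = -14
step 11: acc = -5
step 12: acc = -19
The first disagreement with the printout is at step 5, where the value should be acc = -28.

step 5, acc = -28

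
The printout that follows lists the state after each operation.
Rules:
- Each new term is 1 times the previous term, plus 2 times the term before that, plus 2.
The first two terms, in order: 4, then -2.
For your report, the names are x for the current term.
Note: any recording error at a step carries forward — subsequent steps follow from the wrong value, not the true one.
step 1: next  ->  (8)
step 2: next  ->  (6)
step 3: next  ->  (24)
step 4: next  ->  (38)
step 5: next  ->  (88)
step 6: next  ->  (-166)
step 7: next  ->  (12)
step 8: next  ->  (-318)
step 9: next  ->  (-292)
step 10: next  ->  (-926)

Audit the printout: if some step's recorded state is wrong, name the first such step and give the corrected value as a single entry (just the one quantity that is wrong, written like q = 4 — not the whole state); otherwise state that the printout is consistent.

step 6, x = 166

1. x = 1*(-2) + (2)*(4) + (2) = 8 (same as recorded)
2. x = 1*(8) + (2)*(-2) + (2) = 6 (no discrepancy)
3. x = 1*(6) + (2)*(8) + (2) = 24 (same as recorded)
4. x = 1*(24) + (2)*(6) + (2) = 38 (agrees with the printout)
5. x = 1*(38) + (2)*(24) + (2) = 88 (matches)
6. x = 1*(88) + (2)*(38) + (2) = 166 (a discrepancy with the printout)
So the first discrepancy is step 6, where the right value is x = 166.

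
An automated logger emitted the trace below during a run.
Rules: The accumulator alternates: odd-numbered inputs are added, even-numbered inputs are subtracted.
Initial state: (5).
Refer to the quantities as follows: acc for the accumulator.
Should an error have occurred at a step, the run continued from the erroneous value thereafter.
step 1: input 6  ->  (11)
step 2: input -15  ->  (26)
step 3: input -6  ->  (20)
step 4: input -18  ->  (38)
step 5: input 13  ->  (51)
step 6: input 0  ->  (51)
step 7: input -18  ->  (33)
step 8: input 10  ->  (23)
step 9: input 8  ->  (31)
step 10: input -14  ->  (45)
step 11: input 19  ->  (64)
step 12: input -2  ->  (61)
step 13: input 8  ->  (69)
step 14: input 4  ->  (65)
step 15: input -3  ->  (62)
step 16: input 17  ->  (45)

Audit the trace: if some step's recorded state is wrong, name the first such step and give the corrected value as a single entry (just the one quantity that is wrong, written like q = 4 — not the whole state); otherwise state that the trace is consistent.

step 12, acc = 66

Recomputing the run from the initial state:
step 1: acc = 11
step 2: acc = 26
step 3: acc = 20
step 4: acc = 38
step 5: acc = 51
step 6: acc = 51
step 7: acc = 33
step 8: acc = 23
step 9: acc = 31
step 10: acc = 45
step 11: acc = 64
step 12: acc = 66
step 13: acc = 74
step 14: acc = 70
step 15: acc = 67
step 16: acc = 50
The first disagreement with the trace is at step 12, where the value should be acc = 66.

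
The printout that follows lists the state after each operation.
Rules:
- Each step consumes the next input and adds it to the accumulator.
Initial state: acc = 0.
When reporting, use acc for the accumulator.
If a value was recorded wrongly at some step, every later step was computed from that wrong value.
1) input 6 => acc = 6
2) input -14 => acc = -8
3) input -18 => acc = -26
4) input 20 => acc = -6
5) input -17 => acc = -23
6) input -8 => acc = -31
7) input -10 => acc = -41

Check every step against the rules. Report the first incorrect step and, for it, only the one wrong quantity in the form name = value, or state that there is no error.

Recomputing the run from the initial state:
step 1: acc = 6
step 2: acc = -8
step 3: acc = -26
step 4: acc = -6
step 5: acc = -23
step 6: acc = -31
step 7: acc = -41
This matches the printout at every step.

no error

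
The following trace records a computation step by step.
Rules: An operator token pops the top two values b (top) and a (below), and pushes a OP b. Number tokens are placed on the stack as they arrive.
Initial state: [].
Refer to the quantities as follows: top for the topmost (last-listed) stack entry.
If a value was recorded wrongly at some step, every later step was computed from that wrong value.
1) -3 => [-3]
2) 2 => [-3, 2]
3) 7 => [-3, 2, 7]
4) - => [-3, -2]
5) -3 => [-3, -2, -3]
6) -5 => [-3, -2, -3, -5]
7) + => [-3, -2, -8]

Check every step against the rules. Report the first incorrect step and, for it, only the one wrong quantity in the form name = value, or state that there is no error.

step 4, top = -5

step 1: push -3: top = -3 -> in agreement
step 2: push 2: top = 2 -> matches
step 3: push 7: top = 7 -> no discrepancy
step 4: 2 - 7 = -5 -> first mismatch against the trace
The earliest wrong entry is at step 4: it should read top = -5.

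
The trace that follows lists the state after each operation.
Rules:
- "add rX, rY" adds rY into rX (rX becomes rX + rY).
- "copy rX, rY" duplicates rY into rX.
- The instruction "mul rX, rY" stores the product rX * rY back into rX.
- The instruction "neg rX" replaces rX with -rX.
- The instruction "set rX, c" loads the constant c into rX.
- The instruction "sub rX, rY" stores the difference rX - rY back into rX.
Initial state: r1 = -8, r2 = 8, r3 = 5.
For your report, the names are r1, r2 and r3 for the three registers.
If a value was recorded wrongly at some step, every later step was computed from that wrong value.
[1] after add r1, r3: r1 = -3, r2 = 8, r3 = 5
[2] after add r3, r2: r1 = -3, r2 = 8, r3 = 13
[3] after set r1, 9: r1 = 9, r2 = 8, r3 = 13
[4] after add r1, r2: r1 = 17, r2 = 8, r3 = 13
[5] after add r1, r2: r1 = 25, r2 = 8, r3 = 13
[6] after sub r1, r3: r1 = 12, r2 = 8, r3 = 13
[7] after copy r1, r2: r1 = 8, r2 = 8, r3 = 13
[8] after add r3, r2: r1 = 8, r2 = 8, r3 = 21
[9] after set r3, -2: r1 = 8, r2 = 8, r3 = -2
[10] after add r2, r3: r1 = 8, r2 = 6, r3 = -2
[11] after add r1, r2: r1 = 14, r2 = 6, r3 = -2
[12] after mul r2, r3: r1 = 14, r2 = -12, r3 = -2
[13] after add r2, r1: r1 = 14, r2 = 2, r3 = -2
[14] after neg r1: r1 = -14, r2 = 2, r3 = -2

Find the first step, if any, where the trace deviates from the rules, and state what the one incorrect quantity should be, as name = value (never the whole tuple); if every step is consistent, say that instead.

step 1: r1 = -8 + 5 = -3 -> matches
step 2: r3 = 5 + 8 = 13 -> matches
step 3: r1 = 9 -> matches
step 4: r1 = 9 + 8 = 17 -> confirmed correct
step 5: r1 = 17 + 8 = 25 -> verified
step 6: r1 = 25 - 13 = 12 -> no discrepancy
step 7: r1 = 8 -> same as recorded
step 8: r3 = 13 + 8 = 21 -> confirmed correct
step 9: r3 = -2 -> same as recorded
step 10: r2 = 8 + -2 = 6 -> agrees with the trace
step 11: r1 = 8 + 6 = 14 -> in agreement
step 12: r2 = 6 * -2 = -12 -> matches
step 13: r2 = -12 + 14 = 2 -> matches
step 14: r1 = -(14) = -14 -> verified
The recomputation confirms every line.

no error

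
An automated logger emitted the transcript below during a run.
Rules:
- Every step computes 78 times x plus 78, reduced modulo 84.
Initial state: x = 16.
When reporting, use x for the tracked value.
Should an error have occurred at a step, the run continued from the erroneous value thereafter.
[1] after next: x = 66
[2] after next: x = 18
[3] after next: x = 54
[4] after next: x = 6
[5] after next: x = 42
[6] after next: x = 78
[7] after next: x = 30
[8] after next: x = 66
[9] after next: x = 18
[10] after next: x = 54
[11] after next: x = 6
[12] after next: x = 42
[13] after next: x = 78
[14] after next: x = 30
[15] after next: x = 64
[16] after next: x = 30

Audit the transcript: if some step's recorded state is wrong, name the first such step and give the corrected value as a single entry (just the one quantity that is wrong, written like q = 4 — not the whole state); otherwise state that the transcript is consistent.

Recomputing the run from the initial state:
step 1: x = 66
step 2: x = 18
step 3: x = 54
step 4: x = 6
step 5: x = 42
step 6: x = 78
step 7: x = 30
step 8: x = 66
step 9: x = 18
step 10: x = 54
step 11: x = 6
step 12: x = 42
step 13: x = 78
step 14: x = 30
step 15: x = 66
step 16: x = 18
The first disagreement with the transcript is at step 15, where the value should be x = 66.

step 15, x = 66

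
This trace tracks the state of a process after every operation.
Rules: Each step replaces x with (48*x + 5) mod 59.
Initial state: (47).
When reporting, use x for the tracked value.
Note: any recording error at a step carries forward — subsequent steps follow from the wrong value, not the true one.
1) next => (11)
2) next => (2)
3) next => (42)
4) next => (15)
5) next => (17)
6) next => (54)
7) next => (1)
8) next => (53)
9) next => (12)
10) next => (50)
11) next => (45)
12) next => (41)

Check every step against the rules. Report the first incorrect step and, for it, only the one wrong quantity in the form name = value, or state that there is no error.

Step 1: x = (48*47 + 5) mod 59 = 19 — the trace has a different value.
First deviation found at step 1; the corrected entry is x = 19.

step 1, x = 19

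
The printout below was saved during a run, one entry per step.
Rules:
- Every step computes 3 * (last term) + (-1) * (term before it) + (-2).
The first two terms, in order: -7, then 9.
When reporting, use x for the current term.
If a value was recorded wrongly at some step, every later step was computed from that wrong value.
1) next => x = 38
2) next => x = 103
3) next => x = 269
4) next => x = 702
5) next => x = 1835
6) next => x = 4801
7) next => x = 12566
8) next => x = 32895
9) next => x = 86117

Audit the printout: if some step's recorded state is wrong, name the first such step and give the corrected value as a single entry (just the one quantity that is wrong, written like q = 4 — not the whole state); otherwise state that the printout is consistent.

step 1: x = 3*(9) + (-1)*(-7) + (-2) = 32 -> the entry is off here
The earliest wrong entry is at step 1: it should read x = 32.

step 1, x = 32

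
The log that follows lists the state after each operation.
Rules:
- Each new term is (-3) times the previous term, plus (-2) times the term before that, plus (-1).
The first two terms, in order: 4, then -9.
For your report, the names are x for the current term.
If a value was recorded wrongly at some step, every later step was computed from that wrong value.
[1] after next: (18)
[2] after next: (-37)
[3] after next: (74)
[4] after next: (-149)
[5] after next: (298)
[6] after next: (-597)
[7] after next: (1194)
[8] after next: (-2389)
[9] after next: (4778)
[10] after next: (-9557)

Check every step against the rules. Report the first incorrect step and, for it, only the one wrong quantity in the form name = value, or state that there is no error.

no error

step 1: x = -3*(-9) + (-2)*(4) + (-1) = 18 -> confirmed correct
step 2: x = -3*(18) + (-2)*(-9) + (-1) = -37 -> no discrepancy
step 3: x = -3*(-37) + (-2)*(18) + (-1) = 74 -> matches
step 4: x = -3*(74) + (-2)*(-37) + (-1) = -149 -> confirmed correct
step 5: x = -3*(-149) + (-2)*(74) + (-1) = 298 -> in agreement
step 6: x = -3*(298) + (-2)*(-149) + (-1) = -597 -> consistent with the log
step 7: x = -3*(-597) + (-2)*(298) + (-1) = 1194 -> consistent with the log
step 8: x = -3*(1194) + (-2)*(-597) + (-1) = -2389 -> same as recorded
step 9: x = -3*(-2389) + (-2)*(1194) + (-1) = 4778 -> in agreement
step 10: x = -3*(4778) + (-2)*(-2389) + (-1) = -9557 -> matches
The recomputation confirms every line.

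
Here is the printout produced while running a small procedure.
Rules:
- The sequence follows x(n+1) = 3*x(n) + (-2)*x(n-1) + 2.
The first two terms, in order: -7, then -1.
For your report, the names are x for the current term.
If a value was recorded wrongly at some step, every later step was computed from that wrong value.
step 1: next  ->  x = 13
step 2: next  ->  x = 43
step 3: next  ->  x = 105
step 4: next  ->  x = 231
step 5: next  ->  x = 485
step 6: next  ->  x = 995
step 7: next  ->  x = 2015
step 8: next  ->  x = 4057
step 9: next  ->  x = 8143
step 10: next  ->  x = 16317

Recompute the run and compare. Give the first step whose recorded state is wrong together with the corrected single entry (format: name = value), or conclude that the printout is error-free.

1. x = 3*(-1) + (-2)*(-7) + (2) = 13 (consistent with the printout)
2. x = 3*(13) + (-2)*(-1) + (2) = 43 (in agreement)
3. x = 3*(43) + (-2)*(13) + (2) = 105 (no discrepancy)
4. x = 3*(105) + (-2)*(43) + (2) = 231 (matches)
5. x = 3*(231) + (-2)*(105) + (2) = 485 (agrees with the printout)
6. x = 3*(485) + (-2)*(231) + (2) = 995 (confirmed correct)
7. x = 3*(995) + (-2)*(485) + (2) = 2017 (the entry is off here)
The earliest wrong entry is at step 7: it should read x = 2017.

step 7, x = 2017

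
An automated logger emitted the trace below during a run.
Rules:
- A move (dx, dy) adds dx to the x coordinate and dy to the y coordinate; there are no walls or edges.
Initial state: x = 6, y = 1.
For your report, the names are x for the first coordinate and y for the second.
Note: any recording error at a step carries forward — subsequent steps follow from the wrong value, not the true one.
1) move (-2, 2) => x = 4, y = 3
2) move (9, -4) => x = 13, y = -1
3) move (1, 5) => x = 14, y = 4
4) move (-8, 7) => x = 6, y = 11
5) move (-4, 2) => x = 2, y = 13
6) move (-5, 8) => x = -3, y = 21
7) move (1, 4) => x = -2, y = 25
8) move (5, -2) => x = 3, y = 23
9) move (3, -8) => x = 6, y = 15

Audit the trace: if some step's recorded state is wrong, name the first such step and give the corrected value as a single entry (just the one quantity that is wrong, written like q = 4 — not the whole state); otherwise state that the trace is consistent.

no error

Recomputing the run from the initial state:
step 1: x = 4, y = 3
step 2: x = 13, y = -1
step 3: x = 14, y = 4
step 4: x = 6, y = 11
step 5: x = 2, y = 13
step 6: x = -3, y = 21
step 7: x = -2, y = 25
step 8: x = 3, y = 23
step 9: x = 6, y = 15
This matches the trace at every step.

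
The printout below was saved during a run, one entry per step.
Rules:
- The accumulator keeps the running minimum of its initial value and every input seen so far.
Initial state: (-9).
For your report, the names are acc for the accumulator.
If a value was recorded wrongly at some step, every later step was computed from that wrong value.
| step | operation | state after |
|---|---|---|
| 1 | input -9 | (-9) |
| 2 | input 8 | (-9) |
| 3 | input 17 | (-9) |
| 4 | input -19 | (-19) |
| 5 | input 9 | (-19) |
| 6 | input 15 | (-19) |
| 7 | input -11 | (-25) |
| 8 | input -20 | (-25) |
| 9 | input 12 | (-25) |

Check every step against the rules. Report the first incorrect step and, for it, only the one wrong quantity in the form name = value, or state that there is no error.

step 7, acc = -19

Step 1: acc = min(-9, -9) = -9 — no discrepancy.
Step 2: acc = min(-9, 8) = -9 — in agreement.
Step 3: acc = min(-9, 17) = -9 — verified.
Step 4: acc = min(-9, -19) = -19 — agrees with the printout.
Step 5: acc = min(-19, 9) = -19 — exactly as logged.
Step 6: acc = min(-19, 15) = -19 — no discrepancy.
Step 7: acc = min(-19, -11) = -19 — a discrepancy with the printout.
Conclusion: step 7 carries the first error; the entry should be acc = -19.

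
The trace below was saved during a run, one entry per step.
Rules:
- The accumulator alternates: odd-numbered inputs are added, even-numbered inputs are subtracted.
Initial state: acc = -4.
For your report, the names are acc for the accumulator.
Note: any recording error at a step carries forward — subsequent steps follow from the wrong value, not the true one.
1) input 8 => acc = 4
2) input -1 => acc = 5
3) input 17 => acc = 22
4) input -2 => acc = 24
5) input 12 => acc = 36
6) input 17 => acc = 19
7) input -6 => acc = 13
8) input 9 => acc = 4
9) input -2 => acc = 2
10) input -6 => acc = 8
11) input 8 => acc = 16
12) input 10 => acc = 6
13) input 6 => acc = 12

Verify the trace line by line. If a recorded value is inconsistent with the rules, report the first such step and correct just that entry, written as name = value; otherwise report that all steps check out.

no error

Recomputing the run from the initial state:
step 1: acc = 4
step 2: acc = 5
step 3: acc = 22
step 4: acc = 24
step 5: acc = 36
step 6: acc = 19
step 7: acc = 13
step 8: acc = 4
step 9: acc = 2
step 10: acc = 8
step 11: acc = 16
step 12: acc = 6
step 13: acc = 12
This matches the trace at every step.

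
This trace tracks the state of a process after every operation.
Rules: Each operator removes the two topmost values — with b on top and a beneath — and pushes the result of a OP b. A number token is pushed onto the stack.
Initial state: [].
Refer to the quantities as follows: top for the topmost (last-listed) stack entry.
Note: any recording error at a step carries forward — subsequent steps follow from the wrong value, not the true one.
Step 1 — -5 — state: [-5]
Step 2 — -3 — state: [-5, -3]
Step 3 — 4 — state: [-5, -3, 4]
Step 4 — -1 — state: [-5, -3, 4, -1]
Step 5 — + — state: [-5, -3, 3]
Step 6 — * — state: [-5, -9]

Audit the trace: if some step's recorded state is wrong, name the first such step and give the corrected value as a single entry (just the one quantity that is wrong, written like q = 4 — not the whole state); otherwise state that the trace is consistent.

no error

1. push -5: top = -5 (exactly as logged)
2. push -3: top = -3 (checks out)
3. push 4: top = 4 (checks out)
4. push -1: top = -1 (checks out)
5. 4 + -1 = 3 (same as recorded)
6. -3 * 3 = -9 (consistent with the trace)
Every step is consistent.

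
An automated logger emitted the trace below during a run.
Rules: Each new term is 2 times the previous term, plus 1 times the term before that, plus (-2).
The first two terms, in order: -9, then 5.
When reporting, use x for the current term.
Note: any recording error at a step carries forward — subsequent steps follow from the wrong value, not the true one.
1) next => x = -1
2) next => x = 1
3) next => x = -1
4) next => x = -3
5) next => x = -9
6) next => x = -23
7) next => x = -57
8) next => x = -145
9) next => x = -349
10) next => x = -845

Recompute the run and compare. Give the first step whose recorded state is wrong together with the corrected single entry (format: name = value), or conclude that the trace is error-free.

step 8, x = -139

1. x = 2*(5) + (1)*(-9) + (-2) = -1 (exactly as logged)
2. x = 2*(-1) + (1)*(5) + (-2) = 1 (exactly as logged)
3. x = 2*(1) + (1)*(-1) + (-2) = -1 (agrees with the trace)
4. x = 2*(-1) + (1)*(1) + (-2) = -3 (confirmed correct)
5. x = 2*(-3) + (1)*(-1) + (-2) = -9 (verified)
6. x = 2*(-9) + (1)*(-3) + (-2) = -23 (confirmed correct)
7. x = 2*(-23) + (1)*(-9) + (-2) = -57 (checks out)
8. x = 2*(-57) + (1)*(-23) + (-2) = -139 (this is not what the trace shows)
So the first discrepancy is step 8, where the right value is x = -139.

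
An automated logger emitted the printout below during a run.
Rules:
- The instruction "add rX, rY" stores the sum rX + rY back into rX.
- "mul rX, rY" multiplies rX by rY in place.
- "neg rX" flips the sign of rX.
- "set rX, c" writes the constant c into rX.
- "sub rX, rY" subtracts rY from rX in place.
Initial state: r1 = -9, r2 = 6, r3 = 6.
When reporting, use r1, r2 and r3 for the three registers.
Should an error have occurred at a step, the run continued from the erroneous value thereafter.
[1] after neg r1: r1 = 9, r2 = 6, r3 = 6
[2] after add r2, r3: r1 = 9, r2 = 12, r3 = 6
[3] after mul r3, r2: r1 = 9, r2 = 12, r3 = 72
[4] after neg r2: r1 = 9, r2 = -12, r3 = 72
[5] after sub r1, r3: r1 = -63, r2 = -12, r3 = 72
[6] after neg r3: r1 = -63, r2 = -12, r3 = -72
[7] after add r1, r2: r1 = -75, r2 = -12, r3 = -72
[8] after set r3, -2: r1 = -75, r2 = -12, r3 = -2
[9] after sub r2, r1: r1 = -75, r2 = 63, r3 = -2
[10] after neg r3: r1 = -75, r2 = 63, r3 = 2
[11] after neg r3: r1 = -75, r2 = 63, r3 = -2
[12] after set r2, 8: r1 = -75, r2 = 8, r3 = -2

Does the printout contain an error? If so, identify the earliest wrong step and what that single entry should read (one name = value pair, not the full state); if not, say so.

1. r1 = -(-9) = 9 (confirmed correct)
2. r2 = 6 + 6 = 12 (checks out)
3. r3 = 6 * 12 = 72 (agrees with the printout)
4. r2 = -(12) = -12 (in agreement)
5. r1 = 9 - 72 = -63 (verified)
6. r3 = -(72) = -72 (confirmed correct)
7. r1 = -63 + -12 = -75 (same as recorded)
8. r3 = -2 (consistent with the printout)
9. r2 = -12 - -75 = 63 (consistent with the printout)
10. r3 = -(-2) = 2 (agrees with the printout)
11. r3 = -(2) = -2 (confirmed correct)
12. r2 = 8 (no discrepancy)
The recomputation confirms every line.

no error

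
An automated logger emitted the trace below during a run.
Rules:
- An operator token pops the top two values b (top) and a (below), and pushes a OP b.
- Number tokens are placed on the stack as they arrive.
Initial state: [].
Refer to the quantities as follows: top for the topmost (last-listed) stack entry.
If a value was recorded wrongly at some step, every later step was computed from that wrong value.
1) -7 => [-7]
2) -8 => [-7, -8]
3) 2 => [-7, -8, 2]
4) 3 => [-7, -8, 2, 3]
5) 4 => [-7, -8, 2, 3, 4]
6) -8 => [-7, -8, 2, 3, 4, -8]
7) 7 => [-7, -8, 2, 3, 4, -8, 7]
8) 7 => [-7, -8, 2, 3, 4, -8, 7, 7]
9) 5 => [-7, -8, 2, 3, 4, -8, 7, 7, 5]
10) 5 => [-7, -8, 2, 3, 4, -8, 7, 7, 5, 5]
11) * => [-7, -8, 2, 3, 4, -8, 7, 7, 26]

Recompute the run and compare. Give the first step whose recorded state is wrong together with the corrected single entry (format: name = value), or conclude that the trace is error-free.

step 11, top = 25

Recomputing the run from the initial state:
step 1: [-7]
step 2: [-7, -8]
step 3: [-7, -8, 2]
step 4: [-7, -8, 2, 3]
step 5: [-7, -8, 2, 3, 4]
step 6: [-7, -8, 2, 3, 4, -8]
step 7: [-7, -8, 2, 3, 4, -8, 7]
step 8: [-7, -8, 2, 3, 4, -8, 7, 7]
step 9: [-7, -8, 2, 3, 4, -8, 7, 7, 5]
step 10: [-7, -8, 2, 3, 4, -8, 7, 7, 5, 5]
step 11: [-7, -8, 2, 3, 4, -8, 7, 7, 25]
The first disagreement with the trace is at step 11, where the value should be top = 25.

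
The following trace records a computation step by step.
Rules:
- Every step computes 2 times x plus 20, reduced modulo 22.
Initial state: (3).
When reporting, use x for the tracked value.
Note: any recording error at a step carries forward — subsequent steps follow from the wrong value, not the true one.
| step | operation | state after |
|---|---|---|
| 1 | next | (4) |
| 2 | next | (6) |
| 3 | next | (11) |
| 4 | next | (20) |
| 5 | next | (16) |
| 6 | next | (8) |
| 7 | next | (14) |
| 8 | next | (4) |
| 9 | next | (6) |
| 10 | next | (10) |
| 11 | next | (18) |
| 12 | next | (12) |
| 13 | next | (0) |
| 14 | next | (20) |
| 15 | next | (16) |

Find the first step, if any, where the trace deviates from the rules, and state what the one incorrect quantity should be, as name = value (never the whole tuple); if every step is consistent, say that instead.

1. x = (2*3 + 20) mod 22 = 4 (checks out)
2. x = (2*4 + 20) mod 22 = 6 (exactly as logged)
3. x = (2*6 + 20) mod 22 = 10 (first mismatch against the trace)
Conclusion: step 3 carries the first error; the entry should be x = 10.

step 3, x = 10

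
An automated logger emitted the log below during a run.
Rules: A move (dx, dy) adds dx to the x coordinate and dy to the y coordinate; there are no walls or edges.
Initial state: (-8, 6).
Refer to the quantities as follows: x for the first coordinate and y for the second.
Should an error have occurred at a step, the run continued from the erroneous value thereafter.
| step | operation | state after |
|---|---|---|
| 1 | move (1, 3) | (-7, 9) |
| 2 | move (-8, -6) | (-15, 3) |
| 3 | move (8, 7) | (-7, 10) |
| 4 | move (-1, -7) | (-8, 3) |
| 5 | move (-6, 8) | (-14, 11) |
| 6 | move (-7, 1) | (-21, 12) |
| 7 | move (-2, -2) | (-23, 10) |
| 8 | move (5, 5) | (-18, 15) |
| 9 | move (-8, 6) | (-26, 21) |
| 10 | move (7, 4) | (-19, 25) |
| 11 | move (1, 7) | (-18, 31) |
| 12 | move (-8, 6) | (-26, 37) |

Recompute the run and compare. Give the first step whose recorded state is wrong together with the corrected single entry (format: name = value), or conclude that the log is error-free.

step 11, y = 32

Recomputing the run from the initial state:
step 1: x = -7, y = 9
step 2: x = -15, y = 3
step 3: x = -7, y = 10
step 4: x = -8, y = 3
step 5: x = -14, y = 11
step 6: x = -21, y = 12
step 7: x = -23, y = 10
step 8: x = -18, y = 15
step 9: x = -26, y = 21
step 10: x = -19, y = 25
step 11: x = -18, y = 32
step 12: x = -26, y = 38
The first disagreement with the log is at step 11, where the value should be y = 32.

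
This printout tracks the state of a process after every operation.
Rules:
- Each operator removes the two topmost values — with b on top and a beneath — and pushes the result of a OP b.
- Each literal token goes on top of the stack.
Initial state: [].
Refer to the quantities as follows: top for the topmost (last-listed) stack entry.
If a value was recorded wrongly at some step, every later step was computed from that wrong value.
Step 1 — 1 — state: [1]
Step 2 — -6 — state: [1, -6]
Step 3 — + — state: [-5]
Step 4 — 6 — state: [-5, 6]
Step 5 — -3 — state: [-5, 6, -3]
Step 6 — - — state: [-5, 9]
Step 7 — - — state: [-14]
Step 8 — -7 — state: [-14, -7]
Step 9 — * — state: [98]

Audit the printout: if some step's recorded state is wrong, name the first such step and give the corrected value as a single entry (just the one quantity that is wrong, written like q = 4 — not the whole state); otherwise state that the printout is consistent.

no error

Step 1: push 1: top = 1 — verified.
Step 2: push -6: top = -6 — verified.
Step 3: 1 + -6 = -5 — matches.
Step 4: push 6: top = 6 — consistent with the printout.
Step 5: push -3: top = -3 — confirmed correct.
Step 6: 6 - -3 = 9 — matches.
Step 7: -5 - 9 = -14 — agrees with the printout.
Step 8: push -7: top = -7 — agrees with the printout.
Step 9: -14 * -7 = 98 — confirmed correct.
No step deviates from the rules.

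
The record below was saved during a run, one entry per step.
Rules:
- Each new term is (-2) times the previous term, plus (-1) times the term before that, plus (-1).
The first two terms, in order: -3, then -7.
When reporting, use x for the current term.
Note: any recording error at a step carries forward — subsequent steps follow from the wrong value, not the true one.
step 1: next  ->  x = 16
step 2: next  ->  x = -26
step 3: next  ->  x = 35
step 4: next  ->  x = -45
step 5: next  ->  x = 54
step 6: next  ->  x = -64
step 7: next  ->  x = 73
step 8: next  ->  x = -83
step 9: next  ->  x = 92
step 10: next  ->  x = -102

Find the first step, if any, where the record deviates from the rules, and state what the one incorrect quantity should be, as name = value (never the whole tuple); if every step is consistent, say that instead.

Step 1: x = -2*(-7) + (-1)*(-3) + (-1) = 16 — exactly as logged.
Step 2: x = -2*(16) + (-1)*(-7) + (-1) = -26 — agrees with the record.
Step 3: x = -2*(-26) + (-1)*(16) + (-1) = 35 — consistent with the record.
Step 4: x = -2*(35) + (-1)*(-26) + (-1) = -45 — exactly as logged.
Step 5: x = -2*(-45) + (-1)*(35) + (-1) = 54 — agrees with the record.
Step 6: x = -2*(54) + (-1)*(-45) + (-1) = -64 — in agreement.
Step 7: x = -2*(-64) + (-1)*(54) + (-1) = 73 — matches.
Step 8: x = -2*(73) + (-1)*(-64) + (-1) = -83 — consistent with the record.
Step 9: x = -2*(-83) + (-1)*(73) + (-1) = 92 — same as recorded.
Step 10: x = -2*(92) + (-1)*(-83) + (-1) = -102 — no discrepancy.
No step deviates from the rules.

no error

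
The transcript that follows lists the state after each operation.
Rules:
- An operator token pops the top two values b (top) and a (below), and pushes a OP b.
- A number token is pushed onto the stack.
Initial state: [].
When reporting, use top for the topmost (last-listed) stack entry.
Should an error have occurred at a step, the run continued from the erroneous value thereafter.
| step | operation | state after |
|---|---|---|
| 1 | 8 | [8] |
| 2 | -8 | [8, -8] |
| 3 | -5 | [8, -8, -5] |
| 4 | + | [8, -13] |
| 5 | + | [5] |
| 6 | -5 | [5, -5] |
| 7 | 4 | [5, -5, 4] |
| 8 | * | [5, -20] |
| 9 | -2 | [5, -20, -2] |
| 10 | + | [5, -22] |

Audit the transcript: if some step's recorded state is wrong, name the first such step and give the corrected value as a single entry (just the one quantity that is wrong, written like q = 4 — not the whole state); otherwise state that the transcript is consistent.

step 5, top = -5

Recomputing the run from the initial state:
step 1: [8]
step 2: [8, -8]
step 3: [8, -8, -5]
step 4: [8, -13]
step 5: [-5]
step 6: [-5, -5]
step 7: [-5, -5, 4]
step 8: [-5, -20]
step 9: [-5, -20, -2]
step 10: [-5, -22]
The first disagreement with the transcript is at step 5, where the value should be top = -5.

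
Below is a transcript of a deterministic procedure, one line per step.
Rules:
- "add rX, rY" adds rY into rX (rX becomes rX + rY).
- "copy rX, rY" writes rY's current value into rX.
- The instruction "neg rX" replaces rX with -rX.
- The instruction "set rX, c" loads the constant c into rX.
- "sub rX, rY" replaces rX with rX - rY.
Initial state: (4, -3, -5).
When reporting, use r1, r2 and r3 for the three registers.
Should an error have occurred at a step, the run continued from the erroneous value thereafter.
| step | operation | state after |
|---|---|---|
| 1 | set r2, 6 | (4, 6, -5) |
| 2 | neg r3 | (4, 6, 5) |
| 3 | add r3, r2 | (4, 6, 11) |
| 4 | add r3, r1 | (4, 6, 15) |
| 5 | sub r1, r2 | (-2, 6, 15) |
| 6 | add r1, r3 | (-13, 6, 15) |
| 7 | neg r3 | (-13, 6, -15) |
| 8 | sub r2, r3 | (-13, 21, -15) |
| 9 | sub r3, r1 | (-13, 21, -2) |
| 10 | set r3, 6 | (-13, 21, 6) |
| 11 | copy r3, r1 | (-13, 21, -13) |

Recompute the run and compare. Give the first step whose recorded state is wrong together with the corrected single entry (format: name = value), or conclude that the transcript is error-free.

step 6, r1 = 13

1. r2 = 6 (in agreement)
2. r3 = -(-5) = 5 (agrees with the transcript)
3. r3 = 5 + 6 = 11 (matches)
4. r3 = 11 + 4 = 15 (verified)
5. r1 = 4 - 6 = -2 (no discrepancy)
6. r1 = -2 + 15 = 13 (first mismatch against the transcript)
The earliest wrong entry is at step 6: it should read r1 = 13.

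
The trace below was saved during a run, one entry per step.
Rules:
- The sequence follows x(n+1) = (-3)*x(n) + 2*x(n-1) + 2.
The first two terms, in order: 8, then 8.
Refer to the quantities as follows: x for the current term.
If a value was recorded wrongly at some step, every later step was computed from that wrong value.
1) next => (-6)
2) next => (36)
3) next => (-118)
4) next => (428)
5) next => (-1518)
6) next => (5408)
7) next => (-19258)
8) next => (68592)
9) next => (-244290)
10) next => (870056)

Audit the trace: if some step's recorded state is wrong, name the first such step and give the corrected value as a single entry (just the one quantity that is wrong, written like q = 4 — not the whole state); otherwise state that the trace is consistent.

Recomputing the run from the initial state:
step 1: x = -6
step 2: x = 36
step 3: x = -118
step 4: x = 428
step 5: x = -1518
step 6: x = 5412
step 7: x = -19270
step 8: x = 68636
step 9: x = -244446
step 10: x = 870612
The first disagreement with the trace is at step 6, where the value should be x = 5412.

step 6, x = 5412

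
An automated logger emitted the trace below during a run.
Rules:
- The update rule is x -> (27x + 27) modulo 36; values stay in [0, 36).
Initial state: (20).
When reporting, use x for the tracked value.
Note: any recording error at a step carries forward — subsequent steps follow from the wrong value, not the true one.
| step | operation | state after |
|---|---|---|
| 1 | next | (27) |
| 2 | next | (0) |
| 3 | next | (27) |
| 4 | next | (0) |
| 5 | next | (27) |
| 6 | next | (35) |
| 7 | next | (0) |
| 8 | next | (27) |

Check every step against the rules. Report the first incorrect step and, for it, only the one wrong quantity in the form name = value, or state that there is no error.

step 6, x = 0

Recomputing the run from the initial state:
step 1: x = 27
step 2: x = 0
step 3: x = 27
step 4: x = 0
step 5: x = 27
step 6: x = 0
step 7: x = 27
step 8: x = 0
The first disagreement with the trace is at step 6, where the value should be x = 0.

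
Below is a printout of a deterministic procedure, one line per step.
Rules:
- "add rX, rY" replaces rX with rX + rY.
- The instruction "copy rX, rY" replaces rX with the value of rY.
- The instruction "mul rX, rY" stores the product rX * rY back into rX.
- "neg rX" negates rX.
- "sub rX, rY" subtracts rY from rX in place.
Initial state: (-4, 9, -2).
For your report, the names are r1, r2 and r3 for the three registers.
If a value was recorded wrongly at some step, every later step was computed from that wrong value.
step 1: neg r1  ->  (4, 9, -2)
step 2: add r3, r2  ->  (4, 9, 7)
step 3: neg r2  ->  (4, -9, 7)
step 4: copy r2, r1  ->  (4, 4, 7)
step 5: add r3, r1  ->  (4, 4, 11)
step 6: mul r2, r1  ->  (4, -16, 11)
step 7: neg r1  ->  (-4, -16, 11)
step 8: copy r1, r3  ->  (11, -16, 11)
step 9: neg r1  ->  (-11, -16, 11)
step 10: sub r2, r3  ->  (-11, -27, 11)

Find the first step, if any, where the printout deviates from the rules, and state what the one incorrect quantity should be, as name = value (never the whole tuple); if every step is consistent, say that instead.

step 1: r1 = -(-4) = 4 -> agrees with the printout
step 2: r3 = -2 + 9 = 7 -> exactly as logged
step 3: r2 = -(9) = -9 -> exactly as logged
step 4: r2 = 4 -> no discrepancy
step 5: r3 = 7 + 4 = 11 -> no discrepancy
step 6: r2 = 4 * 4 = 16 -> the printout disagrees here
The earliest wrong entry is at step 6: it should read r2 = 16.

step 6, r2 = 16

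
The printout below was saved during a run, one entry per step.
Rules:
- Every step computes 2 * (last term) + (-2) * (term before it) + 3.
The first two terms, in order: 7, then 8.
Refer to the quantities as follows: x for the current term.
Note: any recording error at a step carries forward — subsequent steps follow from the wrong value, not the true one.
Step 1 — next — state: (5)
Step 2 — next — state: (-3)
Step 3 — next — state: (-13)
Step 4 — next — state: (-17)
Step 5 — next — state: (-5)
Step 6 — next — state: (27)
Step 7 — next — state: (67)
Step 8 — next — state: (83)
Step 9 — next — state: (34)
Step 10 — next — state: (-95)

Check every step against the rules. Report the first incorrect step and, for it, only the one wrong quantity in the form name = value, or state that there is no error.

1. x = 2*(8) + (-2)*(7) + (3) = 5 (verified)
2. x = 2*(5) + (-2)*(8) + (3) = -3 (same as recorded)
3. x = 2*(-3) + (-2)*(5) + (3) = -13 (verified)
4. x = 2*(-13) + (-2)*(-3) + (3) = -17 (consistent with the printout)
5. x = 2*(-17) + (-2)*(-13) + (3) = -5 (same as recorded)
6. x = 2*(-5) + (-2)*(-17) + (3) = 27 (consistent with the printout)
7. x = 2*(27) + (-2)*(-5) + (3) = 67 (consistent with the printout)
8. x = 2*(67) + (-2)*(27) + (3) = 83 (same as recorded)
9. x = 2*(83) + (-2)*(67) + (3) = 35 (first mismatch against the printout)
Step 9 is the first one off; corrected, x = 35.

step 9, x = 35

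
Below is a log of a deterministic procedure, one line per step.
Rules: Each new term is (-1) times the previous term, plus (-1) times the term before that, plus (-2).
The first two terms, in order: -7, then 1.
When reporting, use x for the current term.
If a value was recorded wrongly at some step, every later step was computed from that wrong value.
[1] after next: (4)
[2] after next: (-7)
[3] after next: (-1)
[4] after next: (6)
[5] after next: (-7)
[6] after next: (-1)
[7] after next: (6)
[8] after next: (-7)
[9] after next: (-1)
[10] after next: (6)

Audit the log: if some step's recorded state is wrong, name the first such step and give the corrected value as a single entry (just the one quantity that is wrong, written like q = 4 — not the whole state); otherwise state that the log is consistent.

step 3, x = 1

step 1: x = -1*(1) + (-1)*(-7) + (-2) = 4 -> exactly as logged
step 2: x = -1*(4) + (-1)*(1) + (-2) = -7 -> exactly as logged
step 3: x = -1*(-7) + (-1)*(4) + (-2) = 1 -> the log disagrees here
The audit stops at step 3: the recorded entry is wrong and should be x = 1.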